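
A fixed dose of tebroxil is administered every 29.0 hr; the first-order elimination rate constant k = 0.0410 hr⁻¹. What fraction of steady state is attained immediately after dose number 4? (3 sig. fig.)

f_n = 1 − e^(−nkτ) = 1 − e^(−4 × 0.04100 × 29.0) = 1 − e^(−4.756) = 1 − 0.008600 ≈ 0.991

0.991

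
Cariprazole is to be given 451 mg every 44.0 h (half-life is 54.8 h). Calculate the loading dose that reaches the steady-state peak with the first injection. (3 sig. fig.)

k = ln 2 / 54.8 = 0.01265 h⁻¹
Accumulation ratio R = 1 / (1 − e^(−kτ)) = 1 / (1 − e^(−0.01265×44.0)) = 1 / (1 − 0.5732) = 2.343
Loading dose = maintenance dose × R = 451 × 2.343 ≈ 1060 mg

1060 mg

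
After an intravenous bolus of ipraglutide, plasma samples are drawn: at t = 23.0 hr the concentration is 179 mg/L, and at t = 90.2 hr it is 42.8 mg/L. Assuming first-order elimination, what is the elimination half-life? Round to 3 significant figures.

32.6 hours

k = ln(C₁/C₂) / (t₂ − t₁) = ln(179/42.8) / (90.2 − 23.0)
  = 1.431 / 67.20 = 0.02129 hr⁻¹
t½ = ln 2 / k = ln 2 / 0.02129 ≈ 32.6 hours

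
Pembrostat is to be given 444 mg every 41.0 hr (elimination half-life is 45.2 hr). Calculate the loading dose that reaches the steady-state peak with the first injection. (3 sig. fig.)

k = ln 2 / 45.2 = 0.01534 hr⁻¹
Accumulation ratio R = 1 / (1 − e^(−kτ)) = 1 / (1 − e^(−0.01534×41.0)) = 1 / (1 − 0.5333) = 2.143
Loading dose = maintenance dose × R = 444 × 2.143 ≈ 951 mg

951 mg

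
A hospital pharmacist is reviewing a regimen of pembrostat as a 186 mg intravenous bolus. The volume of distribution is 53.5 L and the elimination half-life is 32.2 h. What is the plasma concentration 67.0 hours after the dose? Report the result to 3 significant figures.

C₀ = dose / V = 186 / 53.5 = 3.477 mg/L
k = ln 2 / 32.2 = 0.02153 h⁻¹
C(t) = C₀ e^(−kt) = 3.477 × e^(−0.02153 × 67.0) = 3.477 × e^(−1.442) = 3.477 × 0.2364 ≈ 0.822 mg/L

0.822 mg/L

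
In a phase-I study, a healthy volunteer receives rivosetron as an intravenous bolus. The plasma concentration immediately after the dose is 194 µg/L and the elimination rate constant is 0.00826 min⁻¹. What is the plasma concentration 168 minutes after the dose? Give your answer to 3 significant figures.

C(t) = C₀ e^(−kt) = 194 × e^(−0.008260 × 168) = 194 × e^(−1.388) = 194 × 0.2497 ≈ 48.4 µg/L

48.4 µg/L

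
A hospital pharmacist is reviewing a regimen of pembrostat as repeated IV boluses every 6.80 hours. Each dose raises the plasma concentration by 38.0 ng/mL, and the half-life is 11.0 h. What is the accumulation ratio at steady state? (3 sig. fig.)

k = ln 2 / 11.0 = 0.06301 h⁻¹
Fraction remaining after one interval: e^(−kτ) = e^(−0.06301 × 6.80) = 0.6515
R = 1 / (1 − 0.6515) = 1 / 0.3485 ≈ 2.87

2.87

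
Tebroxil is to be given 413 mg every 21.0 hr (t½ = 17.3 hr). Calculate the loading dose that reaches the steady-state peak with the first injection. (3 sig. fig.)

k = ln 2 / 17.3 = 0.04007 hr⁻¹
Accumulation ratio R = 1 / (1 − e^(−kτ)) = 1 / (1 − e^(−0.04007×21.0)) = 1 / (1 − 0.4311) = 1.758
Loading dose = maintenance dose × R = 413 × 1.758 ≈ 726 mg

726 mg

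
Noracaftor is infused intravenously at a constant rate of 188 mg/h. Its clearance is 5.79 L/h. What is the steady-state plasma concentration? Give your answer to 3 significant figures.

32.5 µg/mL

Css = infusion rate / CL = 188 / 5.79 ≈ 32.5 µg/mL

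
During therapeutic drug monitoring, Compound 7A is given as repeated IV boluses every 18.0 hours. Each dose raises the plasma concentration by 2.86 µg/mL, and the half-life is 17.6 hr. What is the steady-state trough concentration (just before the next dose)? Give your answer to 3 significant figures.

2.77 µg/mL

k = ln 2 / 17.6 = 0.03938 hr⁻¹
Fraction remaining after one interval: e^(−kτ) = e^(−0.03938 × 18.0) = 0.4922
R = 1 / (1 − 0.4922) = 1.969
Css,max = 2.86 × 1.969 = 5.632 µg/mL
Css,min = Css,max × e^(−kτ) = 5.632 × 0.4922 ≈ 2.77 µg/mL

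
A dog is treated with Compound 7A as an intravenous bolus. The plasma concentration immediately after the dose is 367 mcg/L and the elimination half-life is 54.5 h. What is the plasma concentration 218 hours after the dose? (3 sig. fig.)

22.9 mcg/L

k = ln 2 / 54.5 = 0.01272 h⁻¹
C(t) = C₀ e^(−kt) = 367 × e^(−0.01272 × 218) = 367 × e^(−2.773) = 367 × 0.06250 ≈ 22.9 mcg/L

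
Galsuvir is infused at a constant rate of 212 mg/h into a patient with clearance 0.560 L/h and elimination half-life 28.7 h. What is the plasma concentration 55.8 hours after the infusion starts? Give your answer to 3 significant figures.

Css = rate / CL = 212 / 0.560 = 378.6 µg/mL
k = ln 2 / 28.7 = 0.02415 h⁻¹
C(t) = Css (1 − e^(−kt)) = 378.6 × (1 − e^(−1.348)) = 378.6 × 0.7402 ≈ 280 µg/mL

280 µg/mL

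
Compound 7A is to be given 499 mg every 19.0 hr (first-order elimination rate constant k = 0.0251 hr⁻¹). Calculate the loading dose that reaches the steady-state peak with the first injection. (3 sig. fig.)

1320 mg

Accumulation ratio R = 1 / (1 − e^(−kτ)) = 1 / (1 − e^(−0.02510×19.0)) = 1 / (1 − 0.6207) = 2.636
Loading dose = maintenance dose × R = 499 × 2.636 ≈ 1320 mg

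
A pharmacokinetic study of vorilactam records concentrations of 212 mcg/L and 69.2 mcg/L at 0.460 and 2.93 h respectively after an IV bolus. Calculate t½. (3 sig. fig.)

k = ln(C₁/C₂) / (t₂ − t₁) = ln(212/69.2) / (2.93 − 0.460)
  = 1.120 / 2.470 = 0.4533 h⁻¹
t½ = ln 2 / k = ln 2 / 0.4533 ≈ 1.53 hours

1.53 hours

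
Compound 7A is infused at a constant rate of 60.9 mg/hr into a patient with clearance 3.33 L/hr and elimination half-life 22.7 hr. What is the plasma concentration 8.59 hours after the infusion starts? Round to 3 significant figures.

Css = rate / CL = 60.9 / 3.33 = 18.29 µg/mL
k = ln 2 / 22.7 = 0.03054 hr⁻¹
C(t) = Css (1 − e^(−kt)) = 18.29 × (1 − e^(−0.2623)) = 18.29 × 0.2307 ≈ 4.22 µg/mL

4.22 µg/mL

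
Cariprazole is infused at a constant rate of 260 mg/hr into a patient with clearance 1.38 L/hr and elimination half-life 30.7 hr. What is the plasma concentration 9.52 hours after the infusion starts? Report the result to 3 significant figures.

36.4 µg/mL

Css = rate / CL = 260 / 1.38 = 188.4 µg/mL
k = ln 2 / 30.7 = 0.02258 hr⁻¹
C(t) = Css (1 − e^(−kt)) = 188.4 × (1 − e^(−0.2149)) = 188.4 × 0.1934 ≈ 36.4 µg/mL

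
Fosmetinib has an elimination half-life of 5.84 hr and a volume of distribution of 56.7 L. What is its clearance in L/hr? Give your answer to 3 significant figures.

6.73 L/hr

k = ln 2 / t½ = ln 2 / 5.84 = 0.1187 hr⁻¹
CL = k · V = 0.1187 × 56.7 ≈ 6.73 L/hr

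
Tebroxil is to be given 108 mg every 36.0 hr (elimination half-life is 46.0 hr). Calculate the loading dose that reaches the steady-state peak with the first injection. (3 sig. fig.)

258 mg

k = ln 2 / 46.0 = 0.01507 hr⁻¹
Accumulation ratio R = 1 / (1 − e^(−kτ)) = 1 / (1 − e^(−0.01507×36.0)) = 1 / (1 − 0.5813) = 2.388
Loading dose = maintenance dose × R = 108 × 2.388 ≈ 258 mg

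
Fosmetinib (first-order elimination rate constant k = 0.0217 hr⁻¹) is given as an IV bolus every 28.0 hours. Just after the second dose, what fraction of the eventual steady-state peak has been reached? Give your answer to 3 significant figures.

0.703

f_n = 1 − e^(−nkτ) = 1 − e^(−2 × 0.02170 × 28.0) = 1 − e^(−1.215) = 1 − 0.2967 ≈ 0.703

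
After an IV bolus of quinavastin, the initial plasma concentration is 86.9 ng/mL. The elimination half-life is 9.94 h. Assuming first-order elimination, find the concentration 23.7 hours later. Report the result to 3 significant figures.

k = ln 2 / 9.94 = 0.06973 h⁻¹
23.7 h is 2.384 half-lives, so C = 86.9 × (1/2)^2.384 = 86.9 × 0.1915 ≈ 16.6 ng/mL

16.6 ng/mL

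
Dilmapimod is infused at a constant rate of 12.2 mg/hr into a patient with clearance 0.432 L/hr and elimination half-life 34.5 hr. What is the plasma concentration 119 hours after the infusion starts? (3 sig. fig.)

25.7 mg/L

Css = rate / CL = 12.2 / 0.432 = 28.24 mg/L
k = ln 2 / 34.5 = 0.02009 hr⁻¹
C(t) = Css (1 − e^(−kt)) = 28.24 × (1 − e^(−2.391)) = 28.24 × 0.9084 ≈ 25.7 mg/L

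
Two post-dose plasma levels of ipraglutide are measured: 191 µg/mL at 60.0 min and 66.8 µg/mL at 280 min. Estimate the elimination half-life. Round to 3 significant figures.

145 minutes

k = ln(C₁/C₂) / (t₂ − t₁) = ln(191/66.8) / (280 − 60.0)
  = 1.051 / 220.0 = 0.004775 min⁻¹
t½ = ln 2 / k = ln 2 / 0.004775 ≈ 145 minutes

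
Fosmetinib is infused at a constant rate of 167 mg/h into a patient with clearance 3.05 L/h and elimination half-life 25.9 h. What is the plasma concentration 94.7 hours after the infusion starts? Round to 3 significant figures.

50.4 mg/L

Css = rate / CL = 167 / 3.05 = 54.75 mg/L
k = ln 2 / 25.9 = 0.02676 h⁻¹
C(t) = Css (1 − e^(−kt)) = 54.75 × (1 − e^(−2.534)) = 54.75 × 0.9207 ≈ 50.4 mg/L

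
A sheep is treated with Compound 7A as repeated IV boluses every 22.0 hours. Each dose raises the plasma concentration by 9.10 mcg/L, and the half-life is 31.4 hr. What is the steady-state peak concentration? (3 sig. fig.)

k = ln 2 / 31.4 = 0.02207 hr⁻¹
Fraction remaining after one interval: e^(−kτ) = e^(−0.02207 × 22.0) = 0.6153
R = 1 / (1 − 0.6153) = 2.599
Css,max = 9.10 × 2.599 ≈ 23.7 mcg/L

23.7 mcg/L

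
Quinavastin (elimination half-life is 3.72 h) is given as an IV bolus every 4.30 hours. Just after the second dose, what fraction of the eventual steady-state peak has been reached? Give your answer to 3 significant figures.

0.799

k = ln 2 / 3.72 = 0.1863 h⁻¹
f_n = 1 − e^(−nkτ) = 1 − e^(−2 × 0.1863 × 4.30) = 1 − e^(−1.602) = 1 − 0.2014 ≈ 0.799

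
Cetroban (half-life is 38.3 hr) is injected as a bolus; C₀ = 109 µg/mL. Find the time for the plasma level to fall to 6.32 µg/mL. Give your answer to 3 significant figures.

157 hours

k = ln 2 / 38.3 = 0.01810 hr⁻¹
C(t) = C₀ e^(−kt)  ⇒  t = ln(C₀/C) / k
t = ln(109/6.32) / 0.01810 = 2.848 / 0.01810 ≈ 157 hours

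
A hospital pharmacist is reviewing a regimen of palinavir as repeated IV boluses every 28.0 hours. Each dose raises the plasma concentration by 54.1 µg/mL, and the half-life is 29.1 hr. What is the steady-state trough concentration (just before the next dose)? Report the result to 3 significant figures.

57.1 µg/mL

k = ln 2 / 29.1 = 0.02382 hr⁻¹
Fraction remaining after one interval: e^(−kτ) = e^(−0.02382 × 28.0) = 0.5133
R = 1 / (1 − 0.5133) = 2.055
Css,max = 54.1 × 2.055 = 111.2 µg/mL
Css,min = Css,max × e^(−kτ) = 111.2 × 0.5133 ≈ 57.1 µg/mL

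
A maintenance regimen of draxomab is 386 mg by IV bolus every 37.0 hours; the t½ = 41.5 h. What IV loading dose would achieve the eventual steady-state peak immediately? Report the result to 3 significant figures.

k = ln 2 / 41.5 = 0.01670 h⁻¹
Accumulation ratio R = 1 / (1 − e^(−kτ)) = 1 / (1 − e^(−0.01670×37.0)) = 1 / (1 − 0.5390) = 2.169
Loading dose = maintenance dose × R = 386 × 2.169 ≈ 837 mg

837 mg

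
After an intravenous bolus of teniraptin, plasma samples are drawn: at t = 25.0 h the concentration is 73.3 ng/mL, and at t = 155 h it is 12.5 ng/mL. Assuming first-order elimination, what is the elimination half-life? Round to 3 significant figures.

50.9 hours

k = ln(C₁/C₂) / (t₂ − t₁) = ln(73.3/12.5) / (155 − 25.0)
  = 1.769 / 130.0 = 0.01361 h⁻¹
t½ = ln 2 / k = ln 2 / 0.01361 ≈ 50.9 hours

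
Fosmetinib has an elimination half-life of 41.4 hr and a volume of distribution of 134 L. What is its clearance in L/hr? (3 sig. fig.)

2.24 L/hr

k = ln 2 / t½ = ln 2 / 41.4 = 0.01674 hr⁻¹
CL = k · V = 0.01674 × 134 ≈ 2.24 L/hr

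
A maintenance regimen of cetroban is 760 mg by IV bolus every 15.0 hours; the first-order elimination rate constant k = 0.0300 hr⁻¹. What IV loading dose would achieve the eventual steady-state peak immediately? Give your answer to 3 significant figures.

2100 mg

Accumulation ratio R = 1 / (1 − e^(−kτ)) = 1 / (1 − e^(−0.03000×15.0)) = 1 / (1 − 0.6376) = 2.760
Loading dose = maintenance dose × R = 760 × 2.760 ≈ 2100 mg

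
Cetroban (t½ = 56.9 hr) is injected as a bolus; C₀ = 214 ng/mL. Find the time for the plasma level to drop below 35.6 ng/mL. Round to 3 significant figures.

147 hours

k = ln 2 / 56.9 = 0.01218 hr⁻¹
C(t) = C₀ e^(−kt)  ⇒  t = ln(C₀/C) / k
t = ln(214/35.6) / 0.01218 = 1.794 / 0.01218 ≈ 147 hours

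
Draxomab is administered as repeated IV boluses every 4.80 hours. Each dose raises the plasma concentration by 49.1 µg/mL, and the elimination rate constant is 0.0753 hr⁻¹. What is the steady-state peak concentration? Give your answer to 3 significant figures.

Fraction remaining after one interval: e^(−kτ) = e^(−0.07530 × 4.80) = 0.6967
R = 1 / (1 − 0.6967) = 3.297
Css,max = 49.1 × 3.297 ≈ 162 µg/mL

162 µg/mL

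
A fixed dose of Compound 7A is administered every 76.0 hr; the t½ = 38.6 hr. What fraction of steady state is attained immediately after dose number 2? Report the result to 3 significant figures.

k = ln 2 / 38.6 = 0.01796 hr⁻¹
f_n = 1 − e^(−nkτ) = 1 − e^(−2 × 0.01796 × 76.0) = 1 − e^(−2.729) = 1 − 0.06525 ≈ 0.935

0.935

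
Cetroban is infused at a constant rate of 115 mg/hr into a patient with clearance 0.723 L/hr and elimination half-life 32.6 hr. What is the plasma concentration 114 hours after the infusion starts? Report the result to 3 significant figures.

Css = rate / CL = 115 / 0.723 = 159.1 µg/mL
k = ln 2 / 32.6 = 0.02126 hr⁻¹
C(t) = Css (1 − e^(−kt)) = 159.1 × (1 − e^(−2.424)) = 159.1 × 0.9114 ≈ 145 µg/mL

145 µg/mL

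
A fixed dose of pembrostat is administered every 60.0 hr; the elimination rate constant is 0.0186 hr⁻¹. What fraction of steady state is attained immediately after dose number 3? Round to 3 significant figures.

0.965

f_n = 1 − e^(−nkτ) = 1 − e^(−3 × 0.01860 × 60.0) = 1 − e^(−3.348) = 1 − 0.03515 ≈ 0.965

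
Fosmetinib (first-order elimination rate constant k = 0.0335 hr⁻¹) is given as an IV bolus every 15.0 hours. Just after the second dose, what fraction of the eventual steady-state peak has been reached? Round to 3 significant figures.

0.634

f_n = 1 − e^(−nkτ) = 1 − e^(−2 × 0.03350 × 15.0) = 1 − e^(−1.005) = 1 − 0.3660 ≈ 0.634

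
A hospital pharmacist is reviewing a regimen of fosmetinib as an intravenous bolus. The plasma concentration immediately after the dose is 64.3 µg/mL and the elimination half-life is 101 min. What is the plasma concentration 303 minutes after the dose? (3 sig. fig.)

k = ln 2 / 101 = 0.006863 min⁻¹
303 min is 3.000 half-lives, so C = 64.3 × (1/2)^3.000 = 64.3 × 0.1250 ≈ 8.04 µg/mL

8.04 µg/mL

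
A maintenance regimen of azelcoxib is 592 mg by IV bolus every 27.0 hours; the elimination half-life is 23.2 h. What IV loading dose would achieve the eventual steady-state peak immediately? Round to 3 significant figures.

1070 mg

k = ln 2 / 23.2 = 0.02988 h⁻¹
Accumulation ratio R = 1 / (1 − e^(−kτ)) = 1 / (1 − e^(−0.02988×27.0)) = 1 / (1 − 0.4463) = 1.806
Loading dose = maintenance dose × R = 592 × 1.806 ≈ 1070 mg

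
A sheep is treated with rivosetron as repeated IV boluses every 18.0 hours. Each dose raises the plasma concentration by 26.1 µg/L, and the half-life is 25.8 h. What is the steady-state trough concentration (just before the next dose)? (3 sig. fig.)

k = ln 2 / 25.8 = 0.02687 h⁻¹
Fraction remaining after one interval: e^(−kτ) = e^(−0.02687 × 18.0) = 0.6166
R = 1 / (1 − 0.6166) = 2.608
Css,max = 26.1 × 2.608 = 68.07 µg/L
Css,min = Css,max × e^(−kτ) = 68.07 × 0.6166 ≈ 42.0 µg/L

42.0 µg/L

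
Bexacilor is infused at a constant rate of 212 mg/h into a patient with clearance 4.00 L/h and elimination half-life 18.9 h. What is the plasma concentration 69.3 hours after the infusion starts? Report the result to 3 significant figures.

48.8 µg/mL

Css = rate / CL = 212 / 4.00 = 53.00 µg/mL
k = ln 2 / 18.9 = 0.03667 h⁻¹
C(t) = Css (1 − e^(−kt)) = 53.00 × (1 − e^(−2.542)) = 53.00 × 0.9213 ≈ 48.8 µg/mL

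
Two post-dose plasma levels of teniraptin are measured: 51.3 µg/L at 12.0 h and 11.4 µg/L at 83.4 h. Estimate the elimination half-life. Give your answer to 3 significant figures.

k = ln(C₁/C₂) / (t₂ − t₁) = ln(51.3/11.4) / (83.4 − 12.0)
  = 1.504 / 71.40 = 0.02107 h⁻¹
t½ = ln 2 / k = ln 2 / 0.02107 ≈ 32.9 hours

32.9 hours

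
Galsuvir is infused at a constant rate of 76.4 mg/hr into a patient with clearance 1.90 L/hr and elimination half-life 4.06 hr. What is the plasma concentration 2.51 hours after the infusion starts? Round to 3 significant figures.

Css = rate / CL = 76.4 / 1.90 = 40.21 mg/L
k = ln 2 / 4.06 = 0.1707 hr⁻¹
C(t) = Css (1 − e^(−kt)) = 40.21 × (1 − e^(−0.4285)) = 40.21 × 0.3485 ≈ 14.0 mg/L

14.0 mg/L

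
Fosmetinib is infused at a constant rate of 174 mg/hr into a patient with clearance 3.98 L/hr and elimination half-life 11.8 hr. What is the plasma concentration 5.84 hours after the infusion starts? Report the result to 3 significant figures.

Css = rate / CL = 174 / 3.98 = 43.72 mg/L
k = ln 2 / 11.8 = 0.05874 hr⁻¹
C(t) = Css (1 − e^(−kt)) = 43.72 × (1 − e^(−0.3430)) = 43.72 × 0.2904 ≈ 12.7 mg/L

12.7 mg/L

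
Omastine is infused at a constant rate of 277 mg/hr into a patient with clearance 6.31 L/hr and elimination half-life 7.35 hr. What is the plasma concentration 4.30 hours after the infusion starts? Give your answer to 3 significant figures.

14.6 mg/L

Css = rate / CL = 277 / 6.31 = 43.90 mg/L
k = ln 2 / 7.35 = 0.09431 hr⁻¹
C(t) = Css (1 − e^(−kt)) = 43.90 × (1 − e^(−0.4055)) = 43.90 × 0.3334 ≈ 14.6 mg/L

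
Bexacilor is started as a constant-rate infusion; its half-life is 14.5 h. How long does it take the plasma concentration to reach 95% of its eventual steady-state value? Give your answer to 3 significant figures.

k = ln 2 / 14.5 = 0.04780 h⁻¹
f = 1 − e^(−kt)  ⇒  t = −ln(1 − f) / k
t = −ln(1 − 0.95) / 0.04780 = 2.996 / 0.04780 ≈ 62.7 hours

62.7 hours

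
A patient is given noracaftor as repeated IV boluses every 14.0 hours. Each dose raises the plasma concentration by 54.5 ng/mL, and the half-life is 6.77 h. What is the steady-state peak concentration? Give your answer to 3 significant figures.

71.6 ng/mL

k = ln 2 / 6.77 = 0.1024 h⁻¹
Fraction remaining after one interval: e^(−kτ) = e^(−0.1024 × 14.0) = 0.2385
R = 1 / (1 − 0.2385) = 1.313
Css,max = 54.5 × 1.313 ≈ 71.6 ng/mL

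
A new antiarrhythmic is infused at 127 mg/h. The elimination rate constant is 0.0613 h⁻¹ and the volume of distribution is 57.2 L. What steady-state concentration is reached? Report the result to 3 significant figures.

CL = k · V = 0.0613 × 57.2 = 3.506 L/h
Css = rate / CL = 127 / 3.506 ≈ 36.2 mg/L

36.2 mg/L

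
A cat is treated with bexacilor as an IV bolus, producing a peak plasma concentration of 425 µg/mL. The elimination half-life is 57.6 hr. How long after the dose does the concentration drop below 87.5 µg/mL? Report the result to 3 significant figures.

k = ln 2 / 57.6 = 0.01203 hr⁻¹
C(t) = C₀ e^(−kt)  ⇒  t = ln(C₀/C) / k
t = ln(425/87.5) / 0.01203 = 1.580 / 0.01203 ≈ 131 hours

131 hours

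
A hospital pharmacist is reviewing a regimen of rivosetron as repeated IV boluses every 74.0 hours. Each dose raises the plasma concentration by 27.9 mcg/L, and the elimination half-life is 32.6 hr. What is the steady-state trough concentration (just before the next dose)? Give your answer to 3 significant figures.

k = ln 2 / 32.6 = 0.02126 hr⁻¹
Fraction remaining after one interval: e^(−kτ) = e^(−0.02126 × 74.0) = 0.2073
R = 1 / (1 − 0.2073) = 1.262
Css,max = 27.9 × 1.262 = 35.20 mcg/L
Css,min = Css,max × e^(−kτ) = 35.20 × 0.2073 ≈ 7.30 mcg/L

7.30 mcg/L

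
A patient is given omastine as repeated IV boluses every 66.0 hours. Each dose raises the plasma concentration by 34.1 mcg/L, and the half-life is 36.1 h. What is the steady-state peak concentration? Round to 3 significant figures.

47.5 mcg/L

k = ln 2 / 36.1 = 0.01920 h⁻¹
Fraction remaining after one interval: e^(−kτ) = e^(−0.01920 × 66.0) = 0.2816
R = 1 / (1 − 0.2816) = 1.392
Css,max = 34.1 × 1.392 ≈ 47.5 mcg/L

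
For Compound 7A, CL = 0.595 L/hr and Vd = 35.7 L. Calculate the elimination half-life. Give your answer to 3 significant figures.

41.6 hours

k = CL / V = 0.595 / 35.7 = 0.01667 hr⁻¹
t½ = ln 2 / k = ln 2 / 0.01667 ≈ 41.6 hours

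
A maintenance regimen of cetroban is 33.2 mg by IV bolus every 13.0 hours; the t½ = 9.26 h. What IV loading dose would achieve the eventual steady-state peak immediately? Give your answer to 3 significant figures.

k = ln 2 / 9.26 = 0.07485 h⁻¹
Accumulation ratio R = 1 / (1 − e^(−kτ)) = 1 / (1 − e^(−0.07485×13.0)) = 1 / (1 − 0.3779) = 1.607
Loading dose = maintenance dose × R = 33.2 × 1.607 ≈ 53.4 mg

53.4 mg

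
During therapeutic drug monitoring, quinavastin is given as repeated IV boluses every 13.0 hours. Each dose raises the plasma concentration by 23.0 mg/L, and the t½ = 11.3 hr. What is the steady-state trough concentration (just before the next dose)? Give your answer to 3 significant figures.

k = ln 2 / 11.3 = 0.06134 hr⁻¹
Fraction remaining after one interval: e^(−kτ) = e^(−0.06134 × 13.0) = 0.4505
R = 1 / (1 − 0.4505) = 1.820
Css,max = 23.0 × 1.820 = 41.86 mg/L
Css,min = Css,max × e^(−kτ) = 41.86 × 0.4505 ≈ 18.9 mg/L

18.9 mg/L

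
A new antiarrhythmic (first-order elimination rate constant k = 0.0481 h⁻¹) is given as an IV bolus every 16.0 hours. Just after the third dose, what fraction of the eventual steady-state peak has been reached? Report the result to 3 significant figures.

f_n = 1 − e^(−nkτ) = 1 − e^(−3 × 0.04810 × 16.0) = 1 − e^(−2.309) = 1 − 0.09938 ≈ 0.901

0.901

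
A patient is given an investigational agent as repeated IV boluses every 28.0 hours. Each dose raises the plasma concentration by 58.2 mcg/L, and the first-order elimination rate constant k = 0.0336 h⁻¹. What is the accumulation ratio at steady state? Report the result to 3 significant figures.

Fraction remaining after one interval: e^(−kτ) = e^(−0.03360 × 28.0) = 0.3903
R = 1 / (1 − 0.3903) = 1 / 0.6097 ≈ 1.64

1.64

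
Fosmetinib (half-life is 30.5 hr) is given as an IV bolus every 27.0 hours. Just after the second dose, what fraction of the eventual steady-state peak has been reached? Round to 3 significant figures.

0.707

k = ln 2 / 30.5 = 0.02273 hr⁻¹
f_n = 1 − e^(−nkτ) = 1 − e^(−2 × 0.02273 × 27.0) = 1 − e^(−1.227) = 1 − 0.2931 ≈ 0.707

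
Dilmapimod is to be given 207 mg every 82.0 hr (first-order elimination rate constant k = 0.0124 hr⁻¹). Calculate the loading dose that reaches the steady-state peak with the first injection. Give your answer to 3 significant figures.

324 mg

Accumulation ratio R = 1 / (1 − e^(−kτ)) = 1 / (1 − e^(−0.01240×82.0)) = 1 / (1 − 0.3618) = 1.567
Loading dose = maintenance dose × R = 207 × 1.567 ≈ 324 mg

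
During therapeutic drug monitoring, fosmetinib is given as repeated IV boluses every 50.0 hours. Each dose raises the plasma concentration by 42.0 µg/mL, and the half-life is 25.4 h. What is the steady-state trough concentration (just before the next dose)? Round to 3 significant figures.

k = ln 2 / 25.4 = 0.02729 h⁻¹
Fraction remaining after one interval: e^(−kτ) = e^(−0.02729 × 50.0) = 0.2555
R = 1 / (1 − 0.2555) = 1.343
Css,max = 42.0 × 1.343 = 56.42 µg/mL
Css,min = Css,max × e^(−kτ) = 56.42 × 0.2555 ≈ 14.4 µg/mL

14.4 µg/mL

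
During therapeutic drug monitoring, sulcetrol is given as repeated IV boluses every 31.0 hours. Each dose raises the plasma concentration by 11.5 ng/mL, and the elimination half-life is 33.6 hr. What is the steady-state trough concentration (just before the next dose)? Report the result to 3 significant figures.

k = ln 2 / 33.6 = 0.02063 hr⁻¹
Fraction remaining after one interval: e^(−kτ) = e^(−0.02063 × 31.0) = 0.5276
R = 1 / (1 − 0.5276) = 2.117
Css,max = 11.5 × 2.117 = 24.34 ng/mL
Css,min = Css,max × e^(−kτ) = 24.34 × 0.5276 ≈ 12.8 ng/mL

12.8 ng/mL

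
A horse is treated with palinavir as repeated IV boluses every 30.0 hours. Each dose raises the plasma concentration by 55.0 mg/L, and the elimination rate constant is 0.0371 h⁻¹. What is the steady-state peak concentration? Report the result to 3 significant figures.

Fraction remaining after one interval: e^(−kτ) = e^(−0.03710 × 30.0) = 0.3286
R = 1 / (1 − 0.3286) = 1.489
Css,max = 55.0 × 1.489 ≈ 81.9 mg/L

81.9 mg/L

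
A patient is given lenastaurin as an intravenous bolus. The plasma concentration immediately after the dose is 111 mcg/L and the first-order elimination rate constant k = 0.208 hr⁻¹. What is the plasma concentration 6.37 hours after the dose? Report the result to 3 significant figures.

29.5 mcg/L

C(t) = C₀ e^(−kt) = 111 × e^(−0.2080 × 6.37) = 111 × e^(−1.325) = 111 × 0.2658 ≈ 29.5 mcg/L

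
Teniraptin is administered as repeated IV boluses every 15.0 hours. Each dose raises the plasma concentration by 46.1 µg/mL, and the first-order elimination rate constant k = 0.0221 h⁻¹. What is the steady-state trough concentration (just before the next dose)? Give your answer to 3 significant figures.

117 µg/mL

Fraction remaining after one interval: e^(−kτ) = e^(−0.02210 × 15.0) = 0.7178
R = 1 / (1 − 0.7178) = 3.544
Css,max = 46.1 × 3.544 = 163.4 µg/mL
Css,min = Css,max × e^(−kτ) = 163.4 × 0.7178 ≈ 117 µg/mL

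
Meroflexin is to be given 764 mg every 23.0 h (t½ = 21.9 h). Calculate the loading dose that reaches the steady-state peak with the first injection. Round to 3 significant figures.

k = ln 2 / 21.9 = 0.03165 h⁻¹
Accumulation ratio R = 1 / (1 − e^(−kτ)) = 1 / (1 − e^(−0.03165×23.0)) = 1 / (1 − 0.4829) = 1.934
Loading dose = maintenance dose × R = 764 × 1.934 ≈ 1480 mg

1480 mg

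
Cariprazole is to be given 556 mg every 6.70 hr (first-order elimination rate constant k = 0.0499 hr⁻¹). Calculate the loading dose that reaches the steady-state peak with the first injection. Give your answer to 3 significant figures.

1960 mg

Accumulation ratio R = 1 / (1 − e^(−kτ)) = 1 / (1 − e^(−0.04990×6.70)) = 1 / (1 − 0.7158) = 3.519
Loading dose = maintenance dose × R = 556 × 3.519 ≈ 1960 mg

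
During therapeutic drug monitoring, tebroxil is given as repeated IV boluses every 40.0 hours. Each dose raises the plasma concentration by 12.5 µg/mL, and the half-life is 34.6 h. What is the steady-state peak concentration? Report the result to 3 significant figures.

k = ln 2 / 34.6 = 0.02003 h⁻¹
Fraction remaining after one interval: e^(−kτ) = e^(−0.02003 × 40.0) = 0.4487
R = 1 / (1 − 0.4487) = 1.814
Css,max = 12.5 × 1.814 ≈ 22.7 µg/mL

22.7 µg/mL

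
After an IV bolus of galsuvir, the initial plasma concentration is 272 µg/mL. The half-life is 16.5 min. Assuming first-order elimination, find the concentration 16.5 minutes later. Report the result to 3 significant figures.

k = ln 2 / 16.5 = 0.04201 min⁻¹
16.5 min is 1.000 half-lives, so C = 272 × (1/2)^1.000 = 272 × 0.5000 ≈ 136 µg/mL

136 µg/mL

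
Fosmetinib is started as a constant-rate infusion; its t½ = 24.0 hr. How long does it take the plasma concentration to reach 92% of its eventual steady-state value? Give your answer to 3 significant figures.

k = ln 2 / 24.0 = 0.02888 hr⁻¹
f = 1 − e^(−kt)  ⇒  t = −ln(1 − f) / k
t = −ln(1 − 0.92) / 0.02888 = 2.526 / 0.02888 ≈ 87.5 hours

87.5 hours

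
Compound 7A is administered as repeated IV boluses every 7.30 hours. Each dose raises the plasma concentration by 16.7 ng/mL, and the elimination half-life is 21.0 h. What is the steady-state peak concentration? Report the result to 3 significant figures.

78.0 ng/mL

k = ln 2 / 21.0 = 0.03301 h⁻¹
Fraction remaining after one interval: e^(−kτ) = e^(−0.03301 × 7.30) = 0.7859
R = 1 / (1 − 0.7859) = 4.670
Css,max = 16.7 × 4.670 ≈ 78.0 ng/mL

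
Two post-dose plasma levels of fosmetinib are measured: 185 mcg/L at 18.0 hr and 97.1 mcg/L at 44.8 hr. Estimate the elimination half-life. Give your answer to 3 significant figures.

28.8 hours

k = ln(C₁/C₂) / (t₂ − t₁) = ln(185/97.1) / (44.8 − 18.0)
  = 0.6446 / 26.80 = 0.02405 hr⁻¹
t½ = ln 2 / k = ln 2 / 0.02405 ≈ 28.8 hours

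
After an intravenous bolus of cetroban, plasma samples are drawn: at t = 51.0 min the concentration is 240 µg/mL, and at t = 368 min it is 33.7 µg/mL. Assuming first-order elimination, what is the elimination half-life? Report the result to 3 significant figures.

112 minutes

k = ln(C₁/C₂) / (t₂ − t₁) = ln(240/33.7) / (368 − 51.0)
  = 1.963 / 317.0 = 0.006193 min⁻¹
t½ = ln 2 / k = ln 2 / 0.006193 ≈ 112 minutes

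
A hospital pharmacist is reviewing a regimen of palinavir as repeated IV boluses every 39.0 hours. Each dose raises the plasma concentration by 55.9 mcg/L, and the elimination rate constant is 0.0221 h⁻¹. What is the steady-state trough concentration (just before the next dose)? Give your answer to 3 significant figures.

40.9 mcg/L

Fraction remaining after one interval: e^(−kτ) = e^(−0.02210 × 39.0) = 0.4224
R = 1 / (1 − 0.4224) = 1.731
Css,max = 55.9 × 1.731 = 96.77 mcg/L
Css,min = Css,max × e^(−kτ) = 96.77 × 0.4224 ≈ 40.9 mcg/L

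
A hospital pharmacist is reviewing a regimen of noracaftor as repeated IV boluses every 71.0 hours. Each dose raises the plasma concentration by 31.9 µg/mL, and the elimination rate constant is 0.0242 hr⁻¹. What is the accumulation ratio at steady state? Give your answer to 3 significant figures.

Fraction remaining after one interval: e^(−kτ) = e^(−0.02420 × 71.0) = 0.1794
R = 1 / (1 − 0.1794) = 1 / 0.8206 ≈ 1.22

1.22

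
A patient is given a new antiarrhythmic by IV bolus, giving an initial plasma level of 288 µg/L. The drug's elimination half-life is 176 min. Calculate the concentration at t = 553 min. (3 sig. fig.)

k = ln 2 / 176 = 0.003938 min⁻¹
C(t) = C₀ e^(−kt) = 288 × e^(−0.003938 × 553) = 288 × e^(−2.178) = 288 × 0.1133 ≈ 32.6 µg/L

32.6 µg/L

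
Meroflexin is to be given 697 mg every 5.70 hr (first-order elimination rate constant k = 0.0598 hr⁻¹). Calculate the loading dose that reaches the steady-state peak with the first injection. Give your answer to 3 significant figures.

Accumulation ratio R = 1 / (1 − e^(−kτ)) = 1 / (1 − e^(−0.05980×5.70)) = 1 / (1 − 0.7112) = 3.462
Loading dose = maintenance dose × R = 697 × 3.462 ≈ 2410 mg

2410 mg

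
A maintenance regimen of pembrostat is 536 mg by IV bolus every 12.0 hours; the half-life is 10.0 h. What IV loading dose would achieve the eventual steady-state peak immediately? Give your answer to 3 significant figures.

949 mg

k = ln 2 / 10.0 = 0.06931 h⁻¹
Accumulation ratio R = 1 / (1 − e^(−kτ)) = 1 / (1 − e^(−0.06931×12.0)) = 1 / (1 − 0.4353) = 1.771
Loading dose = maintenance dose × R = 536 × 1.771 ≈ 949 mg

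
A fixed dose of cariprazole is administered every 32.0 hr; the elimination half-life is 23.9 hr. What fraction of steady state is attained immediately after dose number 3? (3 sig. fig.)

0.938

k = ln 2 / 23.9 = 0.02900 hr⁻¹
f_n = 1 − e^(−nkτ) = 1 − e^(−3 × 0.02900 × 32.0) = 1 − e^(−2.784) = 1 − 0.06178 ≈ 0.938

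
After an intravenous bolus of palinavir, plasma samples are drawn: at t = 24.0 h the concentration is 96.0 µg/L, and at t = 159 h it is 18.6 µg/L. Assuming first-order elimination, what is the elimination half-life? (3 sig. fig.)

57.0 hours

k = ln(C₁/C₂) / (t₂ − t₁) = ln(96.0/18.6) / (159 − 24.0)
  = 1.641 / 135.0 = 0.01216 h⁻¹
t½ = ln 2 / k = ln 2 / 0.01216 ≈ 57.0 hours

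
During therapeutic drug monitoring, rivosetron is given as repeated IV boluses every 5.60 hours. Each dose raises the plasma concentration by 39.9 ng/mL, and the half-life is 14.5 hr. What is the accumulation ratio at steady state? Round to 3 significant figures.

k = ln 2 / 14.5 = 0.04780 hr⁻¹
Fraction remaining after one interval: e^(−kτ) = e^(−0.04780 × 5.60) = 0.7651
R = 1 / (1 − 0.7651) = 1 / 0.2349 ≈ 4.26

4.26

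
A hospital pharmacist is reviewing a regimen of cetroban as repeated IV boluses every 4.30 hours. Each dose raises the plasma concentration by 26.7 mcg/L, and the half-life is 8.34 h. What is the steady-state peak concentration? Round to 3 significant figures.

k = ln 2 / 8.34 = 0.08311 h⁻¹
Fraction remaining after one interval: e^(−kτ) = e^(−0.08311 × 4.30) = 0.6995
R = 1 / (1 − 0.6995) = 3.328
Css,max = 26.7 × 3.328 ≈ 88.9 mcg/L

88.9 mcg/L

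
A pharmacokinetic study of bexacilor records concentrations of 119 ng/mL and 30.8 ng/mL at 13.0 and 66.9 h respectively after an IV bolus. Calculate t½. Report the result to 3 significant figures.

27.6 hours

k = ln(C₁/C₂) / (t₂ − t₁) = ln(119/30.8) / (66.9 − 13.0)
  = 1.352 / 53.90 = 0.02508 h⁻¹
t½ = ln 2 / k = ln 2 / 0.02508 ≈ 27.6 hours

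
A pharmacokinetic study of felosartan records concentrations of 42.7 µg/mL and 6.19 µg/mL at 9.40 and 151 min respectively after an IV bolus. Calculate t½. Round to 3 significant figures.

50.8 minutes

k = ln(C₁/C₂) / (t₂ − t₁) = ln(42.7/6.19) / (151 − 9.40)
  = 1.931 / 141.6 = 0.01364 min⁻¹
t½ = ln 2 / k = ln 2 / 0.01364 ≈ 50.8 minutes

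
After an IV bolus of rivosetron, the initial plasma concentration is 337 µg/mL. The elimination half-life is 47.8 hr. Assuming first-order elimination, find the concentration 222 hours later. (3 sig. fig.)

13.5 µg/mL

k = ln 2 / 47.8 = 0.01450 hr⁻¹
C(t) = C₀ e^(−kt) = 337 × e^(−0.01450 × 222) = 337 × e^(−3.219) = 337 × 0.03999 ≈ 13.5 µg/mL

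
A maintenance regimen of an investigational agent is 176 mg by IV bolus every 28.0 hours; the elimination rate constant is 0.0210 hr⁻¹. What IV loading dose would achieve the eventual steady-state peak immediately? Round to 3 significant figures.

Accumulation ratio R = 1 / (1 − e^(−kτ)) = 1 / (1 − e^(−0.02100×28.0)) = 1 / (1 − 0.5554) = 2.249
Loading dose = maintenance dose × R = 176 × 2.249 ≈ 396 mg

396 mg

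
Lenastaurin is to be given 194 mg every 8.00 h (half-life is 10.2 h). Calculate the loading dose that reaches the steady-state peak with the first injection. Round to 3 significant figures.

463 mg

k = ln 2 / 10.2 = 0.06796 h⁻¹
Accumulation ratio R = 1 / (1 − e^(−kτ)) = 1 / (1 − e^(−0.06796×8.00)) = 1 / (1 − 0.5806) = 2.385
Loading dose = maintenance dose × R = 194 × 2.385 ≈ 463 mg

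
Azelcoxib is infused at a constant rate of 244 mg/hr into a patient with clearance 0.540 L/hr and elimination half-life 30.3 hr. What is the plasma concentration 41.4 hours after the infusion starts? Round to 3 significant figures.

Css = rate / CL = 244 / 0.540 = 451.9 µg/mL
k = ln 2 / 30.3 = 0.02288 hr⁻¹
C(t) = Css (1 − e^(−kt)) = 451.9 × (1 − e^(−0.9471)) = 451.9 × 0.6121 ≈ 277 µg/mL

277 µg/mL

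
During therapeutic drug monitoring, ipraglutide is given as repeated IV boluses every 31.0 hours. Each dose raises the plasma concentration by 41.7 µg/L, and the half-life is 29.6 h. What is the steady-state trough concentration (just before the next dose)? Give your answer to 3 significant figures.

k = ln 2 / 29.6 = 0.02342 h⁻¹
Fraction remaining after one interval: e^(−kτ) = e^(−0.02342 × 31.0) = 0.4839
R = 1 / (1 − 0.4839) = 1.938
Css,max = 41.7 × 1.938 = 80.79 µg/L
Css,min = Css,max × e^(−kτ) = 80.79 × 0.4839 ≈ 39.1 µg/L

39.1 µg/L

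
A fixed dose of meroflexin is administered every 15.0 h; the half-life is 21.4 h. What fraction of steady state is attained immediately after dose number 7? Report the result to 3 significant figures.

0.967

k = ln 2 / 21.4 = 0.03239 h⁻¹
f_n = 1 − e^(−nkτ) = 1 − e^(−7 × 0.03239 × 15.0) = 1 − e^(−3.401) = 1 − 0.03334 ≈ 0.967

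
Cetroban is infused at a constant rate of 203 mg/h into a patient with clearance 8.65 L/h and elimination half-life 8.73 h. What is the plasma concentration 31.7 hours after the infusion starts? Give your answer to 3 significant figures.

21.6 mg/L

Css = rate / CL = 203 / 8.65 = 23.47 mg/L
k = ln 2 / 8.73 = 0.07940 h⁻¹
C(t) = Css (1 − e^(−kt)) = 23.47 × (1 − e^(−2.517)) = 23.47 × 0.9193 ≈ 21.6 mg/L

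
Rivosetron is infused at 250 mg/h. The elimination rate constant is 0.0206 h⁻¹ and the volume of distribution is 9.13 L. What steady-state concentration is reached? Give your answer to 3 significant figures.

1330 µg/mL

CL = k · V = 0.0206 × 9.13 = 0.1881 L/h
Css = rate / CL = 250 / 0.1881 ≈ 1330 µg/mL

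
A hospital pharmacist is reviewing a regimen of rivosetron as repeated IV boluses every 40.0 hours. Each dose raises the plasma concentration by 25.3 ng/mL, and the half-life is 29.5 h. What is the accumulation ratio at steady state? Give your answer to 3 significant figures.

k = ln 2 / 29.5 = 0.02350 h⁻¹
Fraction remaining after one interval: e^(−kτ) = e^(−0.02350 × 40.0) = 0.3907
R = 1 / (1 − 0.3907) = 1 / 0.6093 ≈ 1.64

1.64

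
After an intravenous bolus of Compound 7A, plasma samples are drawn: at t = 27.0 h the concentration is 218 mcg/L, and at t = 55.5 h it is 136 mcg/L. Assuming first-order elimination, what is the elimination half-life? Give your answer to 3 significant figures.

41.9 hours

k = ln(C₁/C₂) / (t₂ − t₁) = ln(218/136) / (55.5 − 27.0)
  = 0.4718 / 28.50 = 0.01656 h⁻¹
t½ = ln 2 / k = ln 2 / 0.01656 ≈ 41.9 hours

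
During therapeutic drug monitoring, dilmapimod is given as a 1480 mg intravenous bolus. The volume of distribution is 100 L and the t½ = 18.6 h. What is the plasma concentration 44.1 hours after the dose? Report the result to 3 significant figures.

2.86 mg/L

C₀ = dose / V = 1480 / 100 = 14.80 mg/L
k = ln 2 / 18.6 = 0.03727 h⁻¹
C(t) = C₀ e^(−kt) = 14.80 × e^(−0.03727 × 44.1) = 14.80 × e^(−1.643) = 14.80 × 0.1933 ≈ 2.86 mg/L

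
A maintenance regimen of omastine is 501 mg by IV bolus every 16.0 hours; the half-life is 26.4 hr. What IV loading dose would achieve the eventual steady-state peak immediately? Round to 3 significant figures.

1460 mg

k = ln 2 / 26.4 = 0.02626 hr⁻¹
Accumulation ratio R = 1 / (1 − e^(−kτ)) = 1 / (1 − e^(−0.02626×16.0)) = 1 / (1 − 0.6570) = 2.915
Loading dose = maintenance dose × R = 501 × 2.915 ≈ 1460 mg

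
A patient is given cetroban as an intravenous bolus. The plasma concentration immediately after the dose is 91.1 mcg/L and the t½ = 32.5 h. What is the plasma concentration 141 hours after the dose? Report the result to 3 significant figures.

4.50 mcg/L

k = ln 2 / 32.5 = 0.02133 h⁻¹
141 h is 4.338 half-lives, so C = 91.1 × (1/2)^4.338 = 91.1 × 0.04943 ≈ 4.50 mcg/L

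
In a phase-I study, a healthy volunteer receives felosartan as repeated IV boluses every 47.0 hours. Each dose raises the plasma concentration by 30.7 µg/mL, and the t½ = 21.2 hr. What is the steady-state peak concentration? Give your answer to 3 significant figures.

k = ln 2 / 21.2 = 0.03270 hr⁻¹
Fraction remaining after one interval: e^(−kτ) = e^(−0.03270 × 47.0) = 0.2151
R = 1 / (1 − 0.2151) = 1.274
Css,max = 30.7 × 1.274 ≈ 39.1 µg/mL

39.1 µg/mL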